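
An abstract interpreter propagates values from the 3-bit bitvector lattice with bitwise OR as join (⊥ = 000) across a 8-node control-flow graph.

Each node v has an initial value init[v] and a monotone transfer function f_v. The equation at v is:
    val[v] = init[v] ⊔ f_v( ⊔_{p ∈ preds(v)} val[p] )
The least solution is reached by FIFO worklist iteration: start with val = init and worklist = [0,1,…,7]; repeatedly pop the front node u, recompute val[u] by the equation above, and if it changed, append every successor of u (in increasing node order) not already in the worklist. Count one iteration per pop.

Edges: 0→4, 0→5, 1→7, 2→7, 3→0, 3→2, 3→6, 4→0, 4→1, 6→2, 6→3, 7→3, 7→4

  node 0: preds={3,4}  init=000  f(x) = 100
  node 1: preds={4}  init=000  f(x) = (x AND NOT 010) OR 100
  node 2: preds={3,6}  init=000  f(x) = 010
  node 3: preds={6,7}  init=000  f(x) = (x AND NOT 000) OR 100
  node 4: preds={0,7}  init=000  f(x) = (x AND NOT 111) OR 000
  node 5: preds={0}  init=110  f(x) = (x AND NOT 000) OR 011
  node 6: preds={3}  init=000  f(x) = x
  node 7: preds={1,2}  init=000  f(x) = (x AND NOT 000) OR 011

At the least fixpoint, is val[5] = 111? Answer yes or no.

Iteration log — 17 steps:
  step 1. node 0  ⊔preds=000  new=100  old=000  +wl: 
  step 2. node 1  ⊔preds=000  new=100  old=000  +wl: 
  step 3. node 2  ⊔preds=000  new=010  old=000  +wl: 
  step 4. node 3  ⊔preds=000  new=100  old=000  +wl: 0,2
  step 5. node 4  ⊔preds=100  new=000  stable
  step 6. node 5  ⊔preds=100  new=111  old=110  +wl: 
  step 7. node 6  ⊔preds=100  new=100  old=000  +wl: 3
  step 8. node 7  ⊔preds=110  new=111  old=000  +wl: 4
  step 9. node 0  ⊔preds=100  new=100  stable
  step 10. node 2  ⊔preds=100  new=010  stable
  step 11. node 3  ⊔preds=111  new=111  old=100  +wl: 0,2,6
  step 12. node 4  ⊔preds=111  new=000  stable
  step 13. node 0  ⊔preds=111  new=100  stable
  step 14. node 2  ⊔preds=111  new=010  stable
  step 15. node 6  ⊔preds=111  new=111  old=100  +wl: 2,3
  step 16. node 2  ⊔preds=111  new=010  stable
  step 17. node 3  ⊔preds=111  new=111  stable

Least fixpoint reached:
  node 0: 100
  node 1: 100
  node 2: 010
  node 3: 111
  node 4: 000
  node 5: 111
  node 6: 111
  node 7: 111

yes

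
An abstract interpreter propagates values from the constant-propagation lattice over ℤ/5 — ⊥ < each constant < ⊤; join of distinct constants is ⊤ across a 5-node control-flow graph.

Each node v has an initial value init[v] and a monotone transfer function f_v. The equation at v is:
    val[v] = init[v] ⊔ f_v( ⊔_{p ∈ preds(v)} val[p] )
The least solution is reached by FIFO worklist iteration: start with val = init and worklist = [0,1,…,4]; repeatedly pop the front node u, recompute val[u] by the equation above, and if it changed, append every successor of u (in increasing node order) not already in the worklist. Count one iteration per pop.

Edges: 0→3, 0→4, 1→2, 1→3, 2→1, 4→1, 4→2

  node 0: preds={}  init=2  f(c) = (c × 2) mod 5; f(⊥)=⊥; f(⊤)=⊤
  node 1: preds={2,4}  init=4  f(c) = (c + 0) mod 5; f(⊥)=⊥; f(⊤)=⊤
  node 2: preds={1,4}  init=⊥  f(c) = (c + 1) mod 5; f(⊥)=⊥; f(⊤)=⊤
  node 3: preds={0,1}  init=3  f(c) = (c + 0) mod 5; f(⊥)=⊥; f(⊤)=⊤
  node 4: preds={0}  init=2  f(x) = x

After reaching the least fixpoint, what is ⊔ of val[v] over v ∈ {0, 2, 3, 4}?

⊤

Iteration log — 6 steps:
  step 1. node 0  ⊔preds=⊥  new=2  stable
  step 2. node 1  ⊔preds=2  new=⊤  old=4  +wl: 
  step 3. node 2  ⊔preds=⊤  new=⊤  old=⊥  +wl: 1
  step 4. node 3  ⊔preds=⊤  new=⊤  old=3  +wl: 
  step 5. node 4  ⊔preds=2  new=2  stable
  step 6. node 1  ⊔preds=⊤  new=⊤  stable

Least fixpoint reached:
  node 0: 2
  node 1: ⊤
  node 2: ⊤
  node 3: ⊤
  node 4: 2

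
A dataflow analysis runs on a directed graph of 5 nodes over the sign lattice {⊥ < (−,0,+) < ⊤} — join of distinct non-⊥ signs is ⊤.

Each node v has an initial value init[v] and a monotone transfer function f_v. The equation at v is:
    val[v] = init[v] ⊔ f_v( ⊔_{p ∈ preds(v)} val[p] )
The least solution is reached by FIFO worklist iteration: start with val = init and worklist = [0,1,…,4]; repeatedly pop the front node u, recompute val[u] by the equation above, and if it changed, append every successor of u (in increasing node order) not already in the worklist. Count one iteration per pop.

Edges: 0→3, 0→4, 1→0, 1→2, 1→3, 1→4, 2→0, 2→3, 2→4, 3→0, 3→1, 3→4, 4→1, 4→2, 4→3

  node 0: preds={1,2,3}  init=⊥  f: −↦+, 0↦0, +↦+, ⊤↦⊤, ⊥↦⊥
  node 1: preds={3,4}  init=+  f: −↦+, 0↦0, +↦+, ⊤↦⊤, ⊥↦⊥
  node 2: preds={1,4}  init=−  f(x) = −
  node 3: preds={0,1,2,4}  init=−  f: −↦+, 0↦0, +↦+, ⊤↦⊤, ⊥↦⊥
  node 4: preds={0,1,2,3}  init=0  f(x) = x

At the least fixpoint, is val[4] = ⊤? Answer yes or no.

Iteration log — 9 steps:
  step 1. node 0  ⊔preds=⊤  new=⊤  old=⊥  +wl: 
  step 2. node 1  ⊔preds=⊤  new=⊤  old=+  +wl: 0
  step 3. node 2  ⊔preds=⊤  new=−  stable
  step 4. node 3  ⊔preds=⊤  new=⊤  old=−  +wl: 1
  step 5. node 4  ⊔preds=⊤  new=⊤  old=0  +wl: 2,3
  step 6. node 0  ⊔preds=⊤  new=⊤  stable
  step 7. node 1  ⊔preds=⊤  new=⊤  stable
  step 8. node 2  ⊔preds=⊤  new=−  stable
  step 9. node 3  ⊔preds=⊤  new=⊤  stable

Least fixpoint reached:
  node 0: ⊤
  node 1: ⊤
  node 2: −
  node 3: ⊤
  node 4: ⊤

yes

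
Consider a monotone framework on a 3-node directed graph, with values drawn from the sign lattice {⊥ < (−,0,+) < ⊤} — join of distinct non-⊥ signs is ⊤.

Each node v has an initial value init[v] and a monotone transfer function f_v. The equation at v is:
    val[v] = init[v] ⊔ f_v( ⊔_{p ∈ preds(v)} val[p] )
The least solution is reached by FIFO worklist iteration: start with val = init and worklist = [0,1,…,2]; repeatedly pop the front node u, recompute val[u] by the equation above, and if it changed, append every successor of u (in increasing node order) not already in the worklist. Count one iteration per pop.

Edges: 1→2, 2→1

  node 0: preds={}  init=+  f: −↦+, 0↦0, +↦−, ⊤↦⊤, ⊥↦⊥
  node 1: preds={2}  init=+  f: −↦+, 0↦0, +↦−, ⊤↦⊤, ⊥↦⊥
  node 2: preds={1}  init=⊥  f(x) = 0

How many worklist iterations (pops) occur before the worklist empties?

Worklist (5 pops):
  #1 pop 0: in=⊥ → + (no change)
  #2 pop 1: in=⊥ → + (no change)
  #3 pop 2: in=+ → 0 (was ⊥); enqueue [1]
  #4 pop 1: in=0 → ⊤ (was +); enqueue [2]
  #5 pop 2: in=⊤ → 0 (no change)

Fixpoint:
  val[0] = +
  val[1] = ⊤
  val[2] = 0

5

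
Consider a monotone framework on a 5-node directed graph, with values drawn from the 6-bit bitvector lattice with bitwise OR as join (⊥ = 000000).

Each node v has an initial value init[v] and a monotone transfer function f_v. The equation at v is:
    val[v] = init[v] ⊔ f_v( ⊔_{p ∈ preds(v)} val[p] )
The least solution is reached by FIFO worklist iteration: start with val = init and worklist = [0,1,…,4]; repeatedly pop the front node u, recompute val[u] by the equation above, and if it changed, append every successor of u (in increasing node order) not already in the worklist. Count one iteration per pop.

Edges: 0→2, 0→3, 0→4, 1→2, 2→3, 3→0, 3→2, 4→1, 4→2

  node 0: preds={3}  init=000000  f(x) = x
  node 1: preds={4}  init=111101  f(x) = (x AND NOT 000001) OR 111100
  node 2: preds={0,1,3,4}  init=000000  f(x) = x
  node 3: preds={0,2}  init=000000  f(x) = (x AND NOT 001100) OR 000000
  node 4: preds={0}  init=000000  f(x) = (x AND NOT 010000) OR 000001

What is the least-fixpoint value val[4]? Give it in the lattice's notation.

100001

Iteration log — 12 steps:
  step 1. node 0  ⊔preds=000000  new=000000  stable
  step 2. node 1  ⊔preds=000000  new=111101  stable
  step 3. node 2  ⊔preds=111101  new=111101  old=000000  +wl: 
  step 4. node 3  ⊔preds=111101  new=110001  old=000000  +wl: 0,2
  step 5. node 4  ⊔preds=000000  new=000001  old=000000  +wl: 1
  step 6. node 0  ⊔preds=110001  new=110001  old=000000  +wl: 3,4
  step 7. node 2  ⊔preds=111101  new=111101  stable
  step 8. node 1  ⊔preds=000001  new=111101  stable
  step 9. node 3  ⊔preds=111101  new=110001  stable
  step 10. node 4  ⊔preds=110001  new=100001  old=000001  +wl: 1,2
  step 11. node 1  ⊔preds=100001  new=111101  stable
  step 12. node 2  ⊔preds=111101  new=111101  stable

Least fixpoint reached:
  node 0: 110001
  node 1: 111101
  node 2: 111101
  node 3: 110001
  node 4: 100001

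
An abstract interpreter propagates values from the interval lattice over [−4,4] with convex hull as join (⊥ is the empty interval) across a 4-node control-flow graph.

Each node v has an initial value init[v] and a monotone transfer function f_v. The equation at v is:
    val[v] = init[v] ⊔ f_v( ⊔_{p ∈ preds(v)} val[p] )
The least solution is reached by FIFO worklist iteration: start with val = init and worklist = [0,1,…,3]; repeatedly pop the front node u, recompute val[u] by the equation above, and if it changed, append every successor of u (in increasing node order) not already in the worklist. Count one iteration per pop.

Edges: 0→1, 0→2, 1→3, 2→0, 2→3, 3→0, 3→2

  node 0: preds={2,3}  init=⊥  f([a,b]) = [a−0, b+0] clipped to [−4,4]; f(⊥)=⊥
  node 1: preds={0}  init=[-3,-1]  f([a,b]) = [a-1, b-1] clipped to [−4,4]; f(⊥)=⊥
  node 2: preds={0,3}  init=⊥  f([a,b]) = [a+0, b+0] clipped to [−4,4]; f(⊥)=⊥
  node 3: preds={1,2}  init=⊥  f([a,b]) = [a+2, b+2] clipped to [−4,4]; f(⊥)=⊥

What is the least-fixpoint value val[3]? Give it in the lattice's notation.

[-1,4]

Worklist (19 pops):
  #1 pop 0: in=⊥ → ⊥ (no change)
  #2 pop 1: in=⊥ → [-3,-1] (no change)
  #3 pop 2: in=⊥ → ⊥ (no change)
  #4 pop 3: in=[-3,-1] → [-1,1] (was ⊥); enqueue [0,2]
  #5 pop 0: in=[-1,1] → [-1,1] (was ⊥); enqueue [1]
  #6 pop 2: in=[-1,1] → [-1,1] (was ⊥); enqueue [0,3]
  #7 pop 1: in=[-1,1] → [-3,0] (was [-3,-1]); enqueue []
  #8 pop 0: in=[-1,1] → [-1,1] (no change)
  #9 pop 3: in=[-3,1] → [-1,3] (was [-1,1]); enqueue [0,2]
  #10 pop 0: in=[-1,3] → [-1,3] (was [-1,1]); enqueue [1]
  #11 pop 2: in=[-1,3] → [-1,3] (was [-1,1]); enqueue [0,3]
  #12 pop 1: in=[-1,3] → [-3,2] (was [-3,0]); enqueue []
  #13 pop 0: in=[-1,3] → [-1,3] (no change)
  #14 pop 3: in=[-3,3] → [-1,4] (was [-1,3]); enqueue [0,2]
  #15 pop 0: in=[-1,4] → [-1,4] (was [-1,3]); enqueue [1]
  #16 pop 2: in=[-1,4] → [-1,4] (was [-1,3]); enqueue [0,3]
  #17 pop 1: in=[-1,4] → [-3,3] (was [-3,2]); enqueue []
  #18 pop 0: in=[-1,4] → [-1,4] (no change)
  #19 pop 3: in=[-3,4] → [-1,4] (no change)

Fixpoint:
  val[0] = [-1,4]
  val[1] = [-3,3]
  val[2] = [-1,4]
  val[3] = [-1,4]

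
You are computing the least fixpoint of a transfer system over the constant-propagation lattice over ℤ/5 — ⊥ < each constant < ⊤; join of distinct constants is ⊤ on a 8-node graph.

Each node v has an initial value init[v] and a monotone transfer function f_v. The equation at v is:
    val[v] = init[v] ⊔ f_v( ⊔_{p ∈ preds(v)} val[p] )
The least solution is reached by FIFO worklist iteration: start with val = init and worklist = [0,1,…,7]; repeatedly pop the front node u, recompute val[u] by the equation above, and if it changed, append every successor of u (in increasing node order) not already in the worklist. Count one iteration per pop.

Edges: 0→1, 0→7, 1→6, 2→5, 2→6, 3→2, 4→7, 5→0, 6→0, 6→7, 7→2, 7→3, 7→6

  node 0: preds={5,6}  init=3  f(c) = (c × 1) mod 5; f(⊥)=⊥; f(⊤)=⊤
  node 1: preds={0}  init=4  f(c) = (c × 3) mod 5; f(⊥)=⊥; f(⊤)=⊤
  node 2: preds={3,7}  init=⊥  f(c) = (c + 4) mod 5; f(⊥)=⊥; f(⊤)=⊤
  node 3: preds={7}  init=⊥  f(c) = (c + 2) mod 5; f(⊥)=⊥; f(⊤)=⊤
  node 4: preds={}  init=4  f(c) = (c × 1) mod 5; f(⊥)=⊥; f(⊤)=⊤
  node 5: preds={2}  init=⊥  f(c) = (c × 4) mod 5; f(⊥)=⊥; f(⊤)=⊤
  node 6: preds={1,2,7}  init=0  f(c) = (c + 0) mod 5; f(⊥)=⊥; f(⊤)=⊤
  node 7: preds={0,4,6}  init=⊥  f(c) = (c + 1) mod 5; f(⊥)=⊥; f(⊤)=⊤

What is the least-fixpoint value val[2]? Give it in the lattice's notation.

⊤

Worklist (15 pops):
  #1 pop 0: in=0 → ⊤ (was 3); enqueue []
  #2 pop 1: in=⊤ → ⊤ (was 4); enqueue []
  #3 pop 2: in=⊥ → ⊥ (no change)
  #4 pop 3: in=⊥ → ⊥ (no change)
  #5 pop 4: in=⊥ → 4 (no change)
  #6 pop 5: in=⊥ → ⊥ (no change)
  #7 pop 6: in=⊤ → ⊤ (was 0); enqueue [0]
  #8 pop 7: in=⊤ → ⊤ (was ⊥); enqueue [2,3,6]
  #9 pop 0: in=⊤ → ⊤ (no change)
  #10 pop 2: in=⊤ → ⊤ (was ⊥); enqueue [5]
  #11 pop 3: in=⊤ → ⊤ (was ⊥); enqueue [2]
  #12 pop 6: in=⊤ → ⊤ (no change)
  #13 pop 5: in=⊤ → ⊤ (was ⊥); enqueue [0]
  #14 pop 2: in=⊤ → ⊤ (no change)
  #15 pop 0: in=⊤ → ⊤ (no change)

Fixpoint:
  val[0] = ⊤
  val[1] = ⊤
  val[2] = ⊤
  val[3] = ⊤
  val[4] = 4
  val[5] = ⊤
  val[6] = ⊤
  val[7] = ⊤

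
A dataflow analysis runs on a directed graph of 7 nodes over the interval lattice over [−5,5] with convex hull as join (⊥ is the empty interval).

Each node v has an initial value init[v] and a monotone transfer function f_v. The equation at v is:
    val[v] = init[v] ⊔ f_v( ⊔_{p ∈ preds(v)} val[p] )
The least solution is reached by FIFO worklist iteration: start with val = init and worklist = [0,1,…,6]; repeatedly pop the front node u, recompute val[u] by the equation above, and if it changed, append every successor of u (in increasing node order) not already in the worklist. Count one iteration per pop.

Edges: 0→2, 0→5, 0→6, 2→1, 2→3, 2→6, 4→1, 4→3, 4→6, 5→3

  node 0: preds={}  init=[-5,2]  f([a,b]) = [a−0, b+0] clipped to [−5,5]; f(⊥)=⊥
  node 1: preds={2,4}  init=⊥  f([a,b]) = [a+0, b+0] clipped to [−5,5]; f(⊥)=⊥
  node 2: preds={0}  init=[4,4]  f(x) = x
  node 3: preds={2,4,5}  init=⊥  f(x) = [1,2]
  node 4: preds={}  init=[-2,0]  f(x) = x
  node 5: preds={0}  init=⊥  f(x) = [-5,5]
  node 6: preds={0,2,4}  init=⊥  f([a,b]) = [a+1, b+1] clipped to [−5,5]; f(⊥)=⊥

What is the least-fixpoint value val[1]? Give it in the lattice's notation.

Trace (9 dequeues):
  [1] u=0 | in ⊥ | out [-5,2] | ==
  [2] u=1 | in [-2,4] | out [-2,4] | prev ⊥ | push {}
  [3] u=2 | in [-5,2] | out [-5,4] | prev [4,4] | push {1}
  [4] u=3 | in [-5,4] | out [1,2] | prev ⊥ | push {}
  [5] u=4 | in ⊥ | out [-2,0] | ==
  [6] u=5 | in [-5,2] | out [-5,5] | prev ⊥ | push {3}
  [7] u=6 | in [-5,4] | out [-4,5] | prev ⊥ | push {}
  [8] u=1 | in [-5,4] | out [-5,4] | prev [-2,4] | push {}
  [9] u=3 | in [-5,5] | out [1,2] | ==

Converged values:
  [0] [-5,2]
  [1] [-5,4]
  [2] [-5,4]
  [3] [1,2]
  [4] [-2,0]
  [5] [-5,5]
  [6] [-4,5]

[-5,4]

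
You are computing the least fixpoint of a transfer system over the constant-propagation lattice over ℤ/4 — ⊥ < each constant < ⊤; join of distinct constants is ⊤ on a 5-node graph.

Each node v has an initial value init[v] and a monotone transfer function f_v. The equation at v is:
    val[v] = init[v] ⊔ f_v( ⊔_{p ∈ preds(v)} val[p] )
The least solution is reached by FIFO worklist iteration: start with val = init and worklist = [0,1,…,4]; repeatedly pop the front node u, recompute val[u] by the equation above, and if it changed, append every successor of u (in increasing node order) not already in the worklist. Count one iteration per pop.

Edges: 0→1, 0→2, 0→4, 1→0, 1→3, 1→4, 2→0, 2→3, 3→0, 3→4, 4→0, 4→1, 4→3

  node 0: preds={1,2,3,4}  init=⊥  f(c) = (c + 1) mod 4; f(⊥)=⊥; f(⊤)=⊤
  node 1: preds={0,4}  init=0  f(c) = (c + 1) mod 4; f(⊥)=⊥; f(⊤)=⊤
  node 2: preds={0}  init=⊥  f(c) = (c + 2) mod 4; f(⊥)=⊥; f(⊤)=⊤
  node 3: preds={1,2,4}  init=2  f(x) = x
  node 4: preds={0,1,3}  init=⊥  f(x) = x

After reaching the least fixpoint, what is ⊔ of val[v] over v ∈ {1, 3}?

⊤

Iteration log — 8 steps:
  step 1. node 0  ⊔preds=⊤  new=⊤  old=⊥  +wl: 
  step 2. node 1  ⊔preds=⊤  new=⊤  old=0  +wl: 0
  step 3. node 2  ⊔preds=⊤  new=⊤  old=⊥  +wl: 
  step 4. node 3  ⊔preds=⊤  new=⊤  old=2  +wl: 
  step 5. node 4  ⊔preds=⊤  new=⊤  old=⊥  +wl: 1,3
  step 6. node 0  ⊔preds=⊤  new=⊤  stable
  step 7. node 1  ⊔preds=⊤  new=⊤  stable
  step 8. node 3  ⊔preds=⊤  new=⊤  stable

Least fixpoint reached:
  node 0: ⊤
  node 1: ⊤
  node 2: ⊤
  node 3: ⊤
  node 4: ⊤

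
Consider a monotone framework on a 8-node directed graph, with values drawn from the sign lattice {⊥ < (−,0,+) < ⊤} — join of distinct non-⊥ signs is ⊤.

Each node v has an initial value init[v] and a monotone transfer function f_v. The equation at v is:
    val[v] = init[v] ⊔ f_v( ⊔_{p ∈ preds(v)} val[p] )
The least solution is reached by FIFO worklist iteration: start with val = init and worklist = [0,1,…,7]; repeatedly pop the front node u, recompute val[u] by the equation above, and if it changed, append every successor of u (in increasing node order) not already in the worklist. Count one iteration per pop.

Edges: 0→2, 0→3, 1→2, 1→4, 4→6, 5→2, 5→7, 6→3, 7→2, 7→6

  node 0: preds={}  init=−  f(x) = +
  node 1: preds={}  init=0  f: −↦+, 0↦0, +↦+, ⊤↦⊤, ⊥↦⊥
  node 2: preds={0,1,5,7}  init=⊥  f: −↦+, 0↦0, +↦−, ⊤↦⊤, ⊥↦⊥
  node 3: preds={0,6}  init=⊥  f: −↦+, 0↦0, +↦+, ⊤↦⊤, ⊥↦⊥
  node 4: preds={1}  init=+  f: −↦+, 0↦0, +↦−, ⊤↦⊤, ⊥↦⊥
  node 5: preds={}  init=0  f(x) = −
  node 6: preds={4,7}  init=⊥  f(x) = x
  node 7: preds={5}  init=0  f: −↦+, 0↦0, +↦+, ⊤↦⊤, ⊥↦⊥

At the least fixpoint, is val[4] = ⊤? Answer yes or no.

yes

Iteration log — 11 steps:
  step 1. node 0  ⊔preds=⊥  new=⊤  old=−  +wl: 
  step 2. node 1  ⊔preds=⊥  new=0  stable
  step 3. node 2  ⊔preds=⊤  new=⊤  old=⊥  +wl: 
  step 4. node 3  ⊔preds=⊤  new=⊤  old=⊥  +wl: 
  step 5. node 4  ⊔preds=0  new=⊤  old=+  +wl: 
  step 6. node 5  ⊔preds=⊥  new=⊤  old=0  +wl: 2
  step 7. node 6  ⊔preds=⊤  new=⊤  old=⊥  +wl: 3
  step 8. node 7  ⊔preds=⊤  new=⊤  old=0  +wl: 6
  step 9. node 2  ⊔preds=⊤  new=⊤  stable
  step 10. node 3  ⊔preds=⊤  new=⊤  stable
  step 11. node 6  ⊔preds=⊤  new=⊤  stable

Least fixpoint reached:
  node 0: ⊤
  node 1: 0
  node 2: ⊤
  node 3: ⊤
  node 4: ⊤
  node 5: ⊤
  node 6: ⊤
  node 7: ⊤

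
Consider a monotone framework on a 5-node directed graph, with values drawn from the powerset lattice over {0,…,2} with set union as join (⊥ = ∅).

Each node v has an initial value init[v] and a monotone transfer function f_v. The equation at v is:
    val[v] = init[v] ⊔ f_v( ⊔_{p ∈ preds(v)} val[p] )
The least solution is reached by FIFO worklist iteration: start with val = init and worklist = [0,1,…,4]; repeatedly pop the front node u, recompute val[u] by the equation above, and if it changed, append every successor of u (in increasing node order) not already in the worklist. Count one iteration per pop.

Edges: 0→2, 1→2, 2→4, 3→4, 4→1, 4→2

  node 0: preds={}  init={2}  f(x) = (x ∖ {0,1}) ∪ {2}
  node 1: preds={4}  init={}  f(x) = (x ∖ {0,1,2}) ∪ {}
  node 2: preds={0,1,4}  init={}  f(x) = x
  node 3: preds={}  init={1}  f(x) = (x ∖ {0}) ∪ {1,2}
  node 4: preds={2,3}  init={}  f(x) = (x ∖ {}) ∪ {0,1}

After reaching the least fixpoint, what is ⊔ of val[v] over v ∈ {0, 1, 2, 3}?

Trace (8 dequeues):
  [1] u=0 | in {} | out {2} | ==
  [2] u=1 | in {} | out {} | ==
  [3] u=2 | in {2} | out {2} | prev {} | push {}
  [4] u=3 | in {} | out {1,2} | prev {1} | push {}
  [5] u=4 | in {1,2} | out {0,1,2} | prev {} | push {1,2}
  [6] u=1 | in {0,1,2} | out {} | ==
  [7] u=2 | in {0,1,2} | out {0,1,2} | prev {2} | push {4}
  [8] u=4 | in {0,1,2} | out {0,1,2} | ==

Converged values:
  [0] {2}
  [1] {}
  [2] {0,1,2}
  [3] {1,2}
  [4] {0,1,2}

{0,1,2}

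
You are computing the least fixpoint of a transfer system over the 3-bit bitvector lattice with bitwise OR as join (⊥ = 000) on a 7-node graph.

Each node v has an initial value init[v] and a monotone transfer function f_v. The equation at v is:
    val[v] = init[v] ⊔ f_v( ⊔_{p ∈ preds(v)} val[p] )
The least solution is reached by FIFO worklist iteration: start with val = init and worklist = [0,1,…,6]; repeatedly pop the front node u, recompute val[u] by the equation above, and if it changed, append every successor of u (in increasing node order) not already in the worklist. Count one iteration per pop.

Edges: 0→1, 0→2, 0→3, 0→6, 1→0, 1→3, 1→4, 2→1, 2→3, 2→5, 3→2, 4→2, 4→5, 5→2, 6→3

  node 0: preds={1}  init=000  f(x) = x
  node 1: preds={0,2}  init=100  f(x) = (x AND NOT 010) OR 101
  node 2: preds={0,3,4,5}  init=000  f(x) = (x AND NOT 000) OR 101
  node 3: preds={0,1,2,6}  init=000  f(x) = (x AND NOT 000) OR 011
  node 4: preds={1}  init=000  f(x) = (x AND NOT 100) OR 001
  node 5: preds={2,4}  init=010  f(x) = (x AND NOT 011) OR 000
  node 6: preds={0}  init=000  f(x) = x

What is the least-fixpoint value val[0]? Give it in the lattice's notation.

101

Iteration log — 13 steps:
  step 1. node 0  ⊔preds=100  new=100  old=000  +wl: 
  step 2. node 1  ⊔preds=100  new=101  old=100  +wl: 0
  step 3. node 2  ⊔preds=110  new=111  old=000  +wl: 1
  step 4. node 3  ⊔preds=111  new=111  old=000  +wl: 2
  step 5. node 4  ⊔preds=101  new=001  old=000  +wl: 
  step 6. node 5  ⊔preds=111  new=110  old=010  +wl: 
  step 7. node 6  ⊔preds=100  new=100  old=000  +wl: 3
  step 8. node 0  ⊔preds=101  new=101  old=100  +wl: 6
  step 9. node 1  ⊔preds=111  new=101  stable
  step 10. node 2  ⊔preds=111  new=111  stable
  step 11. node 3  ⊔preds=111  new=111  stable
  step 12. node 6  ⊔preds=101  new=101  old=100  +wl: 3
  step 13. node 3  ⊔preds=111  new=111  stable

Least fixpoint reached:
  node 0: 101
  node 1: 101
  node 2: 111
  node 3: 111
  node 4: 001
  node 5: 110
  node 6: 101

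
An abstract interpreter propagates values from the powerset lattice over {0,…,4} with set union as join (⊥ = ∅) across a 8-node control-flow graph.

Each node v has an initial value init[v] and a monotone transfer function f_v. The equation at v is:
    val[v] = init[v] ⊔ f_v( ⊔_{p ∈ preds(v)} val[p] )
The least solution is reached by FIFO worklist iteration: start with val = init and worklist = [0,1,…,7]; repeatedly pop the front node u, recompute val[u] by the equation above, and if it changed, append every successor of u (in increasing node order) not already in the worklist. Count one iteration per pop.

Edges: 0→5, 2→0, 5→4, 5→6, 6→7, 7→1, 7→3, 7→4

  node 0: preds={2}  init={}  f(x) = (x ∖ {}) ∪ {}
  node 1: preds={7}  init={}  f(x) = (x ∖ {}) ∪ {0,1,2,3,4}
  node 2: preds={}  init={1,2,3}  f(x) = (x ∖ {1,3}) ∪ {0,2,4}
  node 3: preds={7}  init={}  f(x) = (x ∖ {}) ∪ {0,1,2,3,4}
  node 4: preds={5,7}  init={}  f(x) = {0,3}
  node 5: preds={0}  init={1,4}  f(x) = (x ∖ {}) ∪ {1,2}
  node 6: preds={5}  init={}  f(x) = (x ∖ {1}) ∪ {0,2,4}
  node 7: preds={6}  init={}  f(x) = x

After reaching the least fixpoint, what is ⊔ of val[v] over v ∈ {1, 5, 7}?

{0,1,2,3,4}

Trace (15 dequeues):
  [1] u=0 | in {1,2,3} | out {1,2,3} | prev {} | push {}
  [2] u=1 | in {} | out {0,1,2,3,4} | prev {} | push {}
  [3] u=2 | in {} | out {0,1,2,3,4} | prev {1,2,3} | push {0}
  [4] u=3 | in {} | out {0,1,2,3,4} | prev {} | push {}
  [5] u=4 | in {1,4} | out {0,3} | prev {} | push {}
  [6] u=5 | in {1,2,3} | out {1,2,3,4} | prev {1,4} | push {4}
  [7] u=6 | in {1,2,3,4} | out {0,2,3,4} | prev {} | push {}
  [8] u=7 | in {0,2,3,4} | out {0,2,3,4} | prev {} | push {1,3}
  [9] u=0 | in {0,1,2,3,4} | out {0,1,2,3,4} | prev {1,2,3} | push {5}
  [10] u=4 | in {0,1,2,3,4} | out {0,3} | ==
  [11] u=1 | in {0,2,3,4} | out {0,1,2,3,4} | ==
  [12] u=3 | in {0,2,3,4} | out {0,1,2,3,4} | ==
  [13] u=5 | in {0,1,2,3,4} | out {0,1,2,3,4} | prev {1,2,3,4} | push {4,6}
  [14] u=4 | in {0,1,2,3,4} | out {0,3} | ==
  [15] u=6 | in {0,1,2,3,4} | out {0,2,3,4} | ==

Converged values:
  [0] {0,1,2,3,4}
  [1] {0,1,2,3,4}
  [2] {0,1,2,3,4}
  [3] {0,1,2,3,4}
  [4] {0,3}
  [5] {0,1,2,3,4}
  [6] {0,2,3,4}
  [7] {0,2,3,4}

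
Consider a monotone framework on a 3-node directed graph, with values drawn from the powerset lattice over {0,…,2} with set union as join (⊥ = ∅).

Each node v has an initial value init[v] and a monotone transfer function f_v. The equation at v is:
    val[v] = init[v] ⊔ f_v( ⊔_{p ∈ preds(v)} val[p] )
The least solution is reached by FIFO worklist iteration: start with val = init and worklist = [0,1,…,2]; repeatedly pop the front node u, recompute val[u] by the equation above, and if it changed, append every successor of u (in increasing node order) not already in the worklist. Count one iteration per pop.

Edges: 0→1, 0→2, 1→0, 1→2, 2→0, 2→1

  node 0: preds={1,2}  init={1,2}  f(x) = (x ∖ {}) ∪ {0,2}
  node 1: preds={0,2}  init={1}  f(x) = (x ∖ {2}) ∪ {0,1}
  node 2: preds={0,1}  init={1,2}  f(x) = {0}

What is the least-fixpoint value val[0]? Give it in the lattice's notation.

Trace (5 dequeues):
  [1] u=0 | in {1,2} | out {0,1,2} | prev {1,2} | push {}
  [2] u=1 | in {0,1,2} | out {0,1} | prev {1} | push {0}
  [3] u=2 | in {0,1,2} | out {0,1,2} | prev {1,2} | push {1}
  [4] u=0 | in {0,1,2} | out {0,1,2} | ==
  [5] u=1 | in {0,1,2} | out {0,1} | ==

Converged values:
  [0] {0,1,2}
  [1] {0,1}
  [2] {0,1,2}

{0,1,2}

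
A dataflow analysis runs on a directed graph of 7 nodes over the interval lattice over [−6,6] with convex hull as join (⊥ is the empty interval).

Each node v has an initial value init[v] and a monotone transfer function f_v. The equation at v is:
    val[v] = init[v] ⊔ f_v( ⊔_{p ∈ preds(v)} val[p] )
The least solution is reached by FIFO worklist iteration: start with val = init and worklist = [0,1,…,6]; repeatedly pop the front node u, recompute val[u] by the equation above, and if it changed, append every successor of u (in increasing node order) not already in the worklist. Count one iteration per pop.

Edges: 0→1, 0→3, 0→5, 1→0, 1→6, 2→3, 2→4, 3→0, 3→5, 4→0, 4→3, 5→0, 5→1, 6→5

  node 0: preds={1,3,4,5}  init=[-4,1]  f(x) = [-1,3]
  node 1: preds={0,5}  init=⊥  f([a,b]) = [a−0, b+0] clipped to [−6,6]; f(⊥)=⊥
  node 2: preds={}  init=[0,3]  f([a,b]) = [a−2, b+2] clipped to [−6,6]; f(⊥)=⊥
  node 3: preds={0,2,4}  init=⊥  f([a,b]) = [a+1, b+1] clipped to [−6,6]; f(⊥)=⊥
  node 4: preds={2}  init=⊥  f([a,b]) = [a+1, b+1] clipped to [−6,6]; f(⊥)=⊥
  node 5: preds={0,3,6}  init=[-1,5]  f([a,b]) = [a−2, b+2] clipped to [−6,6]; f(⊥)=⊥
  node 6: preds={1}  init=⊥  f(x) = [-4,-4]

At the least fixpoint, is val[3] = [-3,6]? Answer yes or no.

no

Iteration log — 13 steps:
  step 1. node 0  ⊔preds=[-1,5]  new=[-4,3]  old=[-4,1]  +wl: 
  step 2. node 1  ⊔preds=[-4,5]  new=[-4,5]  old=⊥  +wl: 0
  step 3. node 2  ⊔preds=⊥  new=[0,3]  stable
  step 4. node 3  ⊔preds=[-4,3]  new=[-3,4]  old=⊥  +wl: 
  step 5. node 4  ⊔preds=[0,3]  new=[1,4]  old=⊥  +wl: 3
  step 6. node 5  ⊔preds=[-4,4]  new=[-6,6]  old=[-1,5]  +wl: 1
  step 7. node 6  ⊔preds=[-4,5]  new=[-4,-4]  old=⊥  +wl: 5
  step 8. node 0  ⊔preds=[-6,6]  new=[-4,3]  stable
  step 9. node 3  ⊔preds=[-4,4]  new=[-3,5]  old=[-3,4]  +wl: 0
  step 10. node 1  ⊔preds=[-6,6]  new=[-6,6]  old=[-4,5]  +wl: 6
  step 11. node 5  ⊔preds=[-4,5]  new=[-6,6]  stable
  step 12. node 0  ⊔preds=[-6,6]  new=[-4,3]  stable
  step 13. node 6  ⊔preds=[-6,6]  new=[-4,-4]  stable

Least fixpoint reached:
  node 0: [-4,3]
  node 1: [-6,6]
  node 2: [0,3]
  node 3: [-3,5]
  node 4: [1,4]
  node 5: [-6,6]
  node 6: [-4,-4]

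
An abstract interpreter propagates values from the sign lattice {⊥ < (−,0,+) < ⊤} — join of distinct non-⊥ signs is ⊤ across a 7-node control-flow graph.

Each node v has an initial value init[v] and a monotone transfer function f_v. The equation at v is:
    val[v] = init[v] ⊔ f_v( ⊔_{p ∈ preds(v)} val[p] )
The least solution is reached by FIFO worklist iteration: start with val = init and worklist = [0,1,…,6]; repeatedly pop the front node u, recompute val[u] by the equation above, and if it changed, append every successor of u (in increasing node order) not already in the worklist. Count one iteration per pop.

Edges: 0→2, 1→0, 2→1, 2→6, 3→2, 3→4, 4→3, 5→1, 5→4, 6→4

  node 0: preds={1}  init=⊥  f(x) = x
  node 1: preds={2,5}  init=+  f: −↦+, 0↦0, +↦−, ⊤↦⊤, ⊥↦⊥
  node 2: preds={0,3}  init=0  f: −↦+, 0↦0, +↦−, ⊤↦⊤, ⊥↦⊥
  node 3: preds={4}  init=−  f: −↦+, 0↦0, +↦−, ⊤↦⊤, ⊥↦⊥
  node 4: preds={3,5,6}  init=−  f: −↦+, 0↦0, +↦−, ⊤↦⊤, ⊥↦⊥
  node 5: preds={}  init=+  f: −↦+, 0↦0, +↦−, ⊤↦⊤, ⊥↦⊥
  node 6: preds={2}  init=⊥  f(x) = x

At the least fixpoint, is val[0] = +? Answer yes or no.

no

Worklist (12 pops):
  #1 pop 0: in=+ → + (was ⊥); enqueue []
  #2 pop 1: in=⊤ → ⊤ (was +); enqueue [0]
  #3 pop 2: in=⊤ → ⊤ (was 0); enqueue [1]
  #4 pop 3: in=− → ⊤ (was −); enqueue [2]
  #5 pop 4: in=⊤ → ⊤ (was −); enqueue [3]
  #6 pop 5: in=⊥ → + (no change)
  #7 pop 6: in=⊤ → ⊤ (was ⊥); enqueue [4]
  #8 pop 0: in=⊤ → ⊤ (was +); enqueue []
  #9 pop 1: in=⊤ → ⊤ (no change)
  #10 pop 2: in=⊤ → ⊤ (no change)
  #11 pop 3: in=⊤ → ⊤ (no change)
  #12 pop 4: in=⊤ → ⊤ (no change)

Fixpoint:
  val[0] = ⊤
  val[1] = ⊤
  val[2] = ⊤
  val[3] = ⊤
  val[4] = ⊤
  val[5] = +
  val[6] = ⊤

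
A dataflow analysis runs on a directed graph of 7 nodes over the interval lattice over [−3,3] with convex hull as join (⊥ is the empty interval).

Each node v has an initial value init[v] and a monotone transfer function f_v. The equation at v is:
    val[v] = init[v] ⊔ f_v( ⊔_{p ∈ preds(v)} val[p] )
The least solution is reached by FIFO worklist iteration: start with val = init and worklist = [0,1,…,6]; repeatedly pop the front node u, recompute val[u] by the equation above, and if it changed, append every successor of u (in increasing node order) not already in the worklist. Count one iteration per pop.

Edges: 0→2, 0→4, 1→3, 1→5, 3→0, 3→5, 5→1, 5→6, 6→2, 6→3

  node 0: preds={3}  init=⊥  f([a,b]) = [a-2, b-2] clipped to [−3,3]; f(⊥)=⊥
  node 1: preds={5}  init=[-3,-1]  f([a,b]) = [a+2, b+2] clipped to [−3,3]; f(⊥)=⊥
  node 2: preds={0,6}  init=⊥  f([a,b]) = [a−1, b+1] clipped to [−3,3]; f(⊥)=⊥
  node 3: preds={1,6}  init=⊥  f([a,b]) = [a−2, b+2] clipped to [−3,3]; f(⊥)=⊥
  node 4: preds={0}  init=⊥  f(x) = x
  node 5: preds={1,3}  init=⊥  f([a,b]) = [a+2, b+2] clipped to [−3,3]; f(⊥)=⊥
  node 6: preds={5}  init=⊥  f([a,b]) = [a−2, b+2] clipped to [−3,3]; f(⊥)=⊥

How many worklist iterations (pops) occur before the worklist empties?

Trace (16 dequeues):
  [1] u=0 | in ⊥ | out ⊥ | ==
  [2] u=1 | in ⊥ | out [-3,-1] | ==
  [3] u=2 | in ⊥ | out ⊥ | ==
  [4] u=3 | in [-3,-1] | out [-3,1] | prev ⊥ | push {0}
  [5] u=4 | in ⊥ | out ⊥ | ==
  [6] u=5 | in [-3,1] | out [-1,3] | prev ⊥ | push {1}
  [7] u=6 | in [-1,3] | out [-3,3] | prev ⊥ | push {2,3}
  [8] u=0 | in [-3,1] | out [-3,-1] | prev ⊥ | push {4}
  [9] u=1 | in [-1,3] | out [-3,3] | prev [-3,-1] | push {5}
  [10] u=2 | in [-3,3] | out [-3,3] | prev ⊥ | push {}
  [11] u=3 | in [-3,3] | out [-3,3] | prev [-3,1] | push {0}
  [12] u=4 | in [-3,-1] | out [-3,-1] | prev ⊥ | push {}
  [13] u=5 | in [-3,3] | out [-1,3] | ==
  [14] u=0 | in [-3,3] | out [-3,1] | prev [-3,-1] | push {2,4}
  [15] u=2 | in [-3,3] | out [-3,3] | ==
  [16] u=4 | in [-3,1] | out [-3,1] | prev [-3,-1] | push {}

Converged values:
  [0] [-3,1]
  [1] [-3,3]
  [2] [-3,3]
  [3] [-3,3]
  [4] [-3,1]
  [5] [-1,3]
  [6] [-3,3]

16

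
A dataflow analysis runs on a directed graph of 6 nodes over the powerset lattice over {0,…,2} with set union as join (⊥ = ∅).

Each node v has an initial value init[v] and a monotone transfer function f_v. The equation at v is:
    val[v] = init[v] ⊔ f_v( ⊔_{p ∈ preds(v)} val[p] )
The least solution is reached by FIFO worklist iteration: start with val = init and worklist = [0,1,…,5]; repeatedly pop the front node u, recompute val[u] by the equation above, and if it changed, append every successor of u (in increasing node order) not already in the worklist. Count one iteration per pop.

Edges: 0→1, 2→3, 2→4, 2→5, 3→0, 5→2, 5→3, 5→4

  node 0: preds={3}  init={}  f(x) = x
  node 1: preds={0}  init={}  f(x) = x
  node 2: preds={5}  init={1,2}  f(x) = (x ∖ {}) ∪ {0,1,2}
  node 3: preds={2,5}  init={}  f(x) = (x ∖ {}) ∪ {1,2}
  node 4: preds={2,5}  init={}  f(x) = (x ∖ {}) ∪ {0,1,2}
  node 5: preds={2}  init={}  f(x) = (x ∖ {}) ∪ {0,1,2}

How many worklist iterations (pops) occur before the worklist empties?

Trace (11 dequeues):
  [1] u=0 | in {} | out {} | ==
  [2] u=1 | in {} | out {} | ==
  [3] u=2 | in {} | out {0,1,2} | prev {1,2} | push {}
  [4] u=3 | in {0,1,2} | out {0,1,2} | prev {} | push {0}
  [5] u=4 | in {0,1,2} | out {0,1,2} | prev {} | push {}
  [6] u=5 | in {0,1,2} | out {0,1,2} | prev {} | push {2,3,4}
  [7] u=0 | in {0,1,2} | out {0,1,2} | prev {} | push {1}
  [8] u=2 | in {0,1,2} | out {0,1,2} | ==
  [9] u=3 | in {0,1,2} | out {0,1,2} | ==
  [10] u=4 | in {0,1,2} | out {0,1,2} | ==
  [11] u=1 | in {0,1,2} | out {0,1,2} | prev {} | push {}

Converged values:
  [0] {0,1,2}
  [1] {0,1,2}
  [2] {0,1,2}
  [3] {0,1,2}
  [4] {0,1,2}
  [5] {0,1,2}

11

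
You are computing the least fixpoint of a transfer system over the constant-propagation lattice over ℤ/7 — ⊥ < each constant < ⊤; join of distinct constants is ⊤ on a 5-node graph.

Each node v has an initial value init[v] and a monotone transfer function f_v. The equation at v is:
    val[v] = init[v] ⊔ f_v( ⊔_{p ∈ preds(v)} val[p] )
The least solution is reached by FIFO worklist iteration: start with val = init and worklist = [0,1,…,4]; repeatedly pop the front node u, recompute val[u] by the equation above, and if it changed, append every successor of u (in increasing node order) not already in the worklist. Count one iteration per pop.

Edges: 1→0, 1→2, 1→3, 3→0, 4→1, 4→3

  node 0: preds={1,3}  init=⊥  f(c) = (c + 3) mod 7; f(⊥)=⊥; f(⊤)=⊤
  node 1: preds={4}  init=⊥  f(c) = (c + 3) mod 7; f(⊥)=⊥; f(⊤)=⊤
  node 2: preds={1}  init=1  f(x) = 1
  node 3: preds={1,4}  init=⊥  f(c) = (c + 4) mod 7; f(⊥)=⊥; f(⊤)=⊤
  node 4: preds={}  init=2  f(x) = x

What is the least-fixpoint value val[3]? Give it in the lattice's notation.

⊤

Worklist (6 pops):
  #1 pop 0: in=⊥ → ⊥ (no change)
  #2 pop 1: in=2 → 5 (was ⊥); enqueue [0]
  #3 pop 2: in=5 → 1 (no change)
  #4 pop 3: in=⊤ → ⊤ (was ⊥); enqueue []
  #5 pop 4: in=⊥ → 2 (no change)
  #6 pop 0: in=⊤ → ⊤ (was ⊥); enqueue []

Fixpoint:
  val[0] = ⊤
  val[1] = 5
  val[2] = 1
  val[3] = ⊤
  val[4] = 2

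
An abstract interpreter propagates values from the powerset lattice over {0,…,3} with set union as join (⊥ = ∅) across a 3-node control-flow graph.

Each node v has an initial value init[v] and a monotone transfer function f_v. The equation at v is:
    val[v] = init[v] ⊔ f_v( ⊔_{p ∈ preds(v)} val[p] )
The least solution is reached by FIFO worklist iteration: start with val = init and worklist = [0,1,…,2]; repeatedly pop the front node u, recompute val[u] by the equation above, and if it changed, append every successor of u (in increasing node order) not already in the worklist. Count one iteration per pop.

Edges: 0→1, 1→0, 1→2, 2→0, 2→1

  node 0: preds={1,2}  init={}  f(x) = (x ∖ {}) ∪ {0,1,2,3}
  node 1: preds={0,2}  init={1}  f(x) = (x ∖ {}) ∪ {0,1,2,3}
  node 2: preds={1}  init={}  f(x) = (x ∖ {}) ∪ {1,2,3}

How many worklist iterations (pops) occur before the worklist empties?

5

Trace (5 dequeues):
  [1] u=0 | in {1} | out {0,1,2,3} | prev {} | push {}
  [2] u=1 | in {0,1,2,3} | out {0,1,2,3} | prev {1} | push {0}
  [3] u=2 | in {0,1,2,3} | out {0,1,2,3} | prev {} | push {1}
  [4] u=0 | in {0,1,2,3} | out {0,1,2,3} | ==
  [5] u=1 | in {0,1,2,3} | out {0,1,2,3} | ==

Converged values:
  [0] {0,1,2,3}
  [1] {0,1,2,3}
  [2] {0,1,2,3}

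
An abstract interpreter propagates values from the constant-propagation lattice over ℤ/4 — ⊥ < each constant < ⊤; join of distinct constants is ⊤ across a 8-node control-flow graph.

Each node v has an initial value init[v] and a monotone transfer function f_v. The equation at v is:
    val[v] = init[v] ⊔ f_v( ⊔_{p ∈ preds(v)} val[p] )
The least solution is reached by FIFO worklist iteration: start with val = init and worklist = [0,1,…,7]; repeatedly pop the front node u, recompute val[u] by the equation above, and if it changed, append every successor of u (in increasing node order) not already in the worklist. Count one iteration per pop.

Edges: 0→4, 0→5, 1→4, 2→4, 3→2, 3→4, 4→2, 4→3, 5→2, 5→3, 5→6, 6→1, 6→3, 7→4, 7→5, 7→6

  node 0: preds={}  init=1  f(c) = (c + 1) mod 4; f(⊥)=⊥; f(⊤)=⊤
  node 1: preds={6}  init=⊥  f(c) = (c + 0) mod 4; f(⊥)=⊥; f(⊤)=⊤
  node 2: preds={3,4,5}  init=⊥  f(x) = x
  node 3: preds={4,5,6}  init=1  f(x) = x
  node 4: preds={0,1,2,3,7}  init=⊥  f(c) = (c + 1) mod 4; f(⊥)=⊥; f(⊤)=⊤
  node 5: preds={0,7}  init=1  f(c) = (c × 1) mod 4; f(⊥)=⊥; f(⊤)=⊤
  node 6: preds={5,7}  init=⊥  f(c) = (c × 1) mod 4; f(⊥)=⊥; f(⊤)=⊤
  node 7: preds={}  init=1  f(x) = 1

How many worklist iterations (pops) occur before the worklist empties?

Iteration log — 14 steps:
  step 1. node 0  ⊔preds=⊥  new=1  stable
  step 2. node 1  ⊔preds=⊥  new=⊥  stable
  step 3. node 2  ⊔preds=1  new=1  old=⊥  +wl: 
  step 4. node 3  ⊔preds=1  new=1  stable
  step 5. node 4  ⊔preds=1  new=2  old=⊥  +wl: 2,3
  step 6. node 5  ⊔preds=1  new=1  stable
  step 7. node 6  ⊔preds=1  new=1  old=⊥  +wl: 1
  step 8. node 7  ⊔preds=⊥  new=1  stable
  step 9. node 2  ⊔preds=⊤  new=⊤  old=1  +wl: 4
  step 10. node 3  ⊔preds=⊤  new=⊤  old=1  +wl: 2
  step 11. node 1  ⊔preds=1  new=1  old=⊥  +wl: 
  step 12. node 4  ⊔preds=⊤  new=⊤  old=2  +wl: 3
  step 13. node 2  ⊔preds=⊤  new=⊤  stable
  step 14. node 3  ⊔preds=⊤  new=⊤  stable

Least fixpoint reached:
  node 0: 1
  node 1: 1
  node 2: ⊤
  node 3: ⊤
  node 4: ⊤
  node 5: 1
  node 6: 1
  node 7: 1

14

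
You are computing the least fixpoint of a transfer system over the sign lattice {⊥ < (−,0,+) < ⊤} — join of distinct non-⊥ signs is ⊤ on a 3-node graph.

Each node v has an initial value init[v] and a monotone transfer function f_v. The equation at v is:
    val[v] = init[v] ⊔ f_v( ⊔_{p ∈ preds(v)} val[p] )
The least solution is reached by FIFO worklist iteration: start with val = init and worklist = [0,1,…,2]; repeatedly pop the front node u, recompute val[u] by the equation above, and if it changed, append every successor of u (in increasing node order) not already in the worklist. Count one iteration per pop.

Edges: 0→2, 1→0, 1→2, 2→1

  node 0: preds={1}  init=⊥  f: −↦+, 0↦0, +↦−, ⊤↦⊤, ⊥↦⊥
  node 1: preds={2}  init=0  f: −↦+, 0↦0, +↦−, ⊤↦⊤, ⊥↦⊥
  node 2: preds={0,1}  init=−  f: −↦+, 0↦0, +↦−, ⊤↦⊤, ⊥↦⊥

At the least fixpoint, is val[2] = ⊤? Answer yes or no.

Worklist (6 pops):
  #1 pop 0: in=0 → 0 (was ⊥); enqueue []
  #2 pop 1: in=− → ⊤ (was 0); enqueue [0]
  #3 pop 2: in=⊤ → ⊤ (was −); enqueue [1]
  #4 pop 0: in=⊤ → ⊤ (was 0); enqueue [2]
  #5 pop 1: in=⊤ → ⊤ (no change)
  #6 pop 2: in=⊤ → ⊤ (no change)

Fixpoint:
  val[0] = ⊤
  val[1] = ⊤
  val[2] = ⊤

yes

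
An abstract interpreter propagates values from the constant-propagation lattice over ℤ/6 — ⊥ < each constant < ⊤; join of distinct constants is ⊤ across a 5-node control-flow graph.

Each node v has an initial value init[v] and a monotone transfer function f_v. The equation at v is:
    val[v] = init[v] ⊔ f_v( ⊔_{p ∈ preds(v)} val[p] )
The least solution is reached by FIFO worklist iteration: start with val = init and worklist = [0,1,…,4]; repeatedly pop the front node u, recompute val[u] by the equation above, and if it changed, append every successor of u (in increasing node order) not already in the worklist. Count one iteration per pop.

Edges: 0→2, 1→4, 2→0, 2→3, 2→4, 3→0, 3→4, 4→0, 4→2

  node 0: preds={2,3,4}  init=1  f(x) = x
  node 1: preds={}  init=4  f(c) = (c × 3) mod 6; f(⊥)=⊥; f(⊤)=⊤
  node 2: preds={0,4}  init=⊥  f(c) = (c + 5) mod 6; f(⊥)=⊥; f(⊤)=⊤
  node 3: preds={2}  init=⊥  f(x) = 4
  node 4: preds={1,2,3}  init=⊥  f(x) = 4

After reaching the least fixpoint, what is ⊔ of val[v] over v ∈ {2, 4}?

⊤

Trace (10 dequeues):
  [1] u=0 | in ⊥ | out 1 | ==
  [2] u=1 | in ⊥ | out 4 | ==
  [3] u=2 | in 1 | out 0 | prev ⊥ | push {0}
  [4] u=3 | in 0 | out 4 | prev ⊥ | push {}
  [5] u=4 | in ⊤ | out 4 | prev ⊥ | push {2}
  [6] u=0 | in ⊤ | out ⊤ | prev 1 | push {}
  [7] u=2 | in ⊤ | out ⊤ | prev 0 | push {0,3,4}
  [8] u=0 | in ⊤ | out ⊤ | ==
  [9] u=3 | in ⊤ | out 4 | ==
  [10] u=4 | in ⊤ | out 4 | ==

Converged values:
  [0] ⊤
  [1] 4
  [2] ⊤
  [3] 4
  [4] 4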